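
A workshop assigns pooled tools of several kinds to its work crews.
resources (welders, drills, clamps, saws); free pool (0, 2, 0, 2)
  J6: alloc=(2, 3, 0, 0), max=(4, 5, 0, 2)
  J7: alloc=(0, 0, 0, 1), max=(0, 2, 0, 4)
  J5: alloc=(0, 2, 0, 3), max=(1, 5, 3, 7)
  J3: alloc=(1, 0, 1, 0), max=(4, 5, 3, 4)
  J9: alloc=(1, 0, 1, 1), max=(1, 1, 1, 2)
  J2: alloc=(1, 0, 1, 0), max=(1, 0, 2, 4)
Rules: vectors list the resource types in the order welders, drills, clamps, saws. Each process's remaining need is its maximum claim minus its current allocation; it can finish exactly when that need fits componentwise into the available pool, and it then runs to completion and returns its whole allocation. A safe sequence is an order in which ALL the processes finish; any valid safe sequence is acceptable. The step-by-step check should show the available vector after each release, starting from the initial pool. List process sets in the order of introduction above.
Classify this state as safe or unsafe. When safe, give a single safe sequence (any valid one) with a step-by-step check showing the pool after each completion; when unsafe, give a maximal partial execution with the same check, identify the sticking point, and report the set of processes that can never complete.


SAFE — a valid safe sequence is J9, J7, J2, J6, J3, J5.
Key observation: J7 marks the first exact bind of the order: its need (0, 2, 0, 3) fits the free (1, 2, 1, 3) with zero slack on a requested resource.
Step-by-step check:
  pool = (0, 2, 0, 2)
  J9 needs (0, 1, 0, 1) <= (0, 2, 0, 2) -> finishes; pool += (1, 0, 1, 1) = (1, 2, 1, 3)
  J7 needs (0, 2, 0, 3) <= (1, 2, 1, 3) -> finishes; pool += (0, 0, 0, 1) = (1, 2, 1, 4)
  J2 needs (0, 0, 1, 4) <= (1, 2, 1, 4) -> finishes; pool += (1, 0, 1, 0) = (2, 2, 2, 4)
  J6 needs (2, 2, 0, 2) <= (2, 2, 2, 4) -> finishes; pool += (2, 3, 0, 0) = (4, 5, 2, 4)
  J3 needs (3, 5, 2, 4) <= (4, 5, 2, 4) -> finishes; pool += (1, 0, 1, 0) = (5, 5, 3, 4)
  J5 needs (1, 3, 3, 4) <= (5, 5, 3, 4) -> finishes; pool += (0, 2, 0, 3) = (5, 7, 3, 7)


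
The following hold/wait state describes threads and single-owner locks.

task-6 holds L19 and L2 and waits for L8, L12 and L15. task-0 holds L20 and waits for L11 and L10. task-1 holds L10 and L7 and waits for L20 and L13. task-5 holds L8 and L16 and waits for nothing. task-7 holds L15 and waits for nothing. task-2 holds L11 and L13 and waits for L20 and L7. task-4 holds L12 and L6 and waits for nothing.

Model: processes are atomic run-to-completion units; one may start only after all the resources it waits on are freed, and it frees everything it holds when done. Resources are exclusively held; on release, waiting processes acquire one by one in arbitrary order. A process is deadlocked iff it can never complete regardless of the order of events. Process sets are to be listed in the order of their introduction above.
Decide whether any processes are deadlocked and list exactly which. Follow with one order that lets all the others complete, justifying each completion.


The deadlocked set is task-0, task-1 and task-2.
Key observation: the waits loop around task-0 -> task-1 -> task-0 with no way out; task-2 is caught in further circular waits.
One completion order for the rest: task-7, task-4, task-5, task-6.
Step-by-step check:
  task-7: no waits; runs immediately, freeing L15
  task-4: no waits; runs immediately, freeing L12 and L6
  task-5: no waits; runs immediately, freeing L8 and L16
  task-6: everything it awaited (L8, L12 and L15) is free; runs, freeing L19 and L2


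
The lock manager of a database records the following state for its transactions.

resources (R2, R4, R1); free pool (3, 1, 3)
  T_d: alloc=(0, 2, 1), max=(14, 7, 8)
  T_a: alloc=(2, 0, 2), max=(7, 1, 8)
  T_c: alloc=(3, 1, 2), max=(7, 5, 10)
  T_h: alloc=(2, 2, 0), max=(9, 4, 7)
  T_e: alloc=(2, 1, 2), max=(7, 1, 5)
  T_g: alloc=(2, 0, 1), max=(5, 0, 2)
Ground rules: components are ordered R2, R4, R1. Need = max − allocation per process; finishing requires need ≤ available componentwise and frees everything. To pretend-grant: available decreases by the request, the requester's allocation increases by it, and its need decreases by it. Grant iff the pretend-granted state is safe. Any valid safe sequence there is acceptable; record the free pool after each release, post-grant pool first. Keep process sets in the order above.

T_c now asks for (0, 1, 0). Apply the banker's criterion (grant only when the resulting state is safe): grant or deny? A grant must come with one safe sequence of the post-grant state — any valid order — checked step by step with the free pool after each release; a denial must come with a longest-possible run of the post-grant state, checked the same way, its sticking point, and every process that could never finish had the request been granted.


DENY. Granting would leave the state unsafe.
Key observation: the pool after T_g, T_e, T_a is (9, 1, 8); every surviving request exceeds it in R4, so progress ends there.
After a pretend grant, a maximal execution: T_g, T_e, T_a — then nothing else fits. Walking it through:
  pool = (3, 0, 3)
  T_g needs (3, 0, 1) <= (3, 0, 3) -> finishes; pool += (2, 0, 1) = (5, 0, 4)
  T_e needs (5, 0, 3) <= (5, 0, 4) -> finishes; pool += (2, 1, 2) = (7, 1, 6)
  T_a needs (5, 1, 6) <= (7, 1, 6) -> finishes; pool += (2, 0, 2) = (9, 1, 8)
  blocked: T_d wants (14, 5, 7), pool (9, 1, 8) — not enough R2 and R4
  blocked: T_c wants (4, 3, 8), pool (9, 1, 8) — not enough R4
  blocked: T_h wants (7, 2, 7), pool (9, 1, 8) — not enough R4
Had the request been granted, T_d, T_c and T_h could never finish.


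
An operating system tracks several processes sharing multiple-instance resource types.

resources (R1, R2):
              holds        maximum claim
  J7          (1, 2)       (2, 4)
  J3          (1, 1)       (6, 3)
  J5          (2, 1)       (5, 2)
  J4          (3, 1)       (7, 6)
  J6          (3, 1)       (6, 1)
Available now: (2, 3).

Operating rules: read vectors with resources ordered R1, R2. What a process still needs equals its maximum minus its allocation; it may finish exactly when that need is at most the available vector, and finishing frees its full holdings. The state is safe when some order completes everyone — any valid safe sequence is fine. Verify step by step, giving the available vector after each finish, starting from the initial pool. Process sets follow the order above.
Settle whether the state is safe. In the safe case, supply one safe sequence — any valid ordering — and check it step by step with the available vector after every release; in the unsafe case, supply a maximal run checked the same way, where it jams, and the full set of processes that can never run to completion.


The state is SAFE; one workable sequence: J7, J6, J3, J4, J5.
Key observation: the order's first zero-slack moment is J6 ((3, 0) needed, (3, 5) free — a requested resource with nothing to spare).
Step-by-step check:
  pool = (2, 3)
  J7: need (1, 2) fits (2, 3); releases (1, 2), pool now (3, 5)
  J6: need (3, 0) fits (3, 5); releases (3, 1), pool now (6, 6)
  J3: need (5, 2) fits (6, 6); releases (1, 1), pool now (7, 7)
  J4: need (4, 5) fits (7, 7); releases (3, 1), pool now (10, 8)
  J5: need (3, 1) fits (10, 8); releases (2, 1), pool now (12, 9)


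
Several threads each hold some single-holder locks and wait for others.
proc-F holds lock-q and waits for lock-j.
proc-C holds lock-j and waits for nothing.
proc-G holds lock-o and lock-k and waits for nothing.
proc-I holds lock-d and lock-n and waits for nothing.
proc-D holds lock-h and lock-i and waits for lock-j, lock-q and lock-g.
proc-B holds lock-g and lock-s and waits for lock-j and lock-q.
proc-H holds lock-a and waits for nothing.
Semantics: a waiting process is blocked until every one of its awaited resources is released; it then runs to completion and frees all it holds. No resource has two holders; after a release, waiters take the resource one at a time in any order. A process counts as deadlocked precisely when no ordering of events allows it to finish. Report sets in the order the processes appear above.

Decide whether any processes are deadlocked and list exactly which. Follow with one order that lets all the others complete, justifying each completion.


Nothing here is deadlocked.
Key observation: the wait graph is acyclic; completion cascades from the unblocked processes through everyone else.
The rest can finish in the order proc-C, proc-F, proc-I, proc-H, proc-B, proc-G, proc-D.
Walking it through:
  proc-C waits on nothing -> runs at once and releases lock-j
  proc-F: everything it awaited (lock-j) is free; runs, freeing lock-q
  proc-I waits on nothing -> runs at once and releases lock-d and lock-n
  proc-H waits on nothing -> runs at once and releases lock-a
  proc-B: everything it awaited (lock-j and lock-q) is free; runs, freeing lock-g and lock-s
  proc-G waits on nothing -> runs at once and releases lock-o and lock-k
  proc-D: everything it awaited (lock-j, lock-q and lock-g) is free; runs, freeing lock-h and lock-i


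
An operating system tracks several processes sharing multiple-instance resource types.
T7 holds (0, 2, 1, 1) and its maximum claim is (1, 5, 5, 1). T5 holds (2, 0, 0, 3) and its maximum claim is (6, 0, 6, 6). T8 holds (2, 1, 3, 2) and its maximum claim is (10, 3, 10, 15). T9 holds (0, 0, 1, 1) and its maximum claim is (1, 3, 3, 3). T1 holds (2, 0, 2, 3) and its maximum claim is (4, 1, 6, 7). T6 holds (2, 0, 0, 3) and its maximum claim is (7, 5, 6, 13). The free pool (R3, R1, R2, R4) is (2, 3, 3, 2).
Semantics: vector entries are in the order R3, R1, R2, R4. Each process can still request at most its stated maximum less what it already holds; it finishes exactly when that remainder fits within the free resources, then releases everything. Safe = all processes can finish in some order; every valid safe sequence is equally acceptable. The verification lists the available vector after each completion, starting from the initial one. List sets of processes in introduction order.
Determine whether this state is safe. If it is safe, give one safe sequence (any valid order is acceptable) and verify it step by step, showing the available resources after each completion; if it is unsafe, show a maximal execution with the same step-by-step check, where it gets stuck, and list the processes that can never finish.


SAFE — a valid safe sequence is T9, T7, T1, T5, T6, T8.
Key observation: at T9 the run first touches a limit — (1, 3, 2, 2) against (2, 3, 3, 2), exact on a resource it actually requests.
Verifying each step:
  pool = (2, 3, 3, 2)
  run T9 (needs (1, 3, 2, 2), free (2, 3, 3, 2)); after release of (0, 0, 1, 1) the pool is (2, 3, 4, 3)
  run T7 (needs (1, 3, 4, 0), free (2, 3, 4, 3)); after release of (0, 2, 1, 1) the pool is (2, 5, 5, 4)
  run T1 (needs (2, 1, 4, 4), free (2, 5, 5, 4)); after release of (2, 0, 2, 3) the pool is (4, 5, 7, 7)
  run T5 (needs (4, 0, 6, 3), free (4, 5, 7, 7)); after release of (2, 0, 0, 3) the pool is (6, 5, 7, 10)
  run T6 (needs (5, 5, 6, 10), free (6, 5, 7, 10)); after release of (2, 0, 0, 3) the pool is (8, 5, 7, 13)
  run T8 (needs (8, 2, 7, 13), free (8, 5, 7, 13)); after release of (2, 1, 3, 2) the pool is (10, 6, 10, 15)


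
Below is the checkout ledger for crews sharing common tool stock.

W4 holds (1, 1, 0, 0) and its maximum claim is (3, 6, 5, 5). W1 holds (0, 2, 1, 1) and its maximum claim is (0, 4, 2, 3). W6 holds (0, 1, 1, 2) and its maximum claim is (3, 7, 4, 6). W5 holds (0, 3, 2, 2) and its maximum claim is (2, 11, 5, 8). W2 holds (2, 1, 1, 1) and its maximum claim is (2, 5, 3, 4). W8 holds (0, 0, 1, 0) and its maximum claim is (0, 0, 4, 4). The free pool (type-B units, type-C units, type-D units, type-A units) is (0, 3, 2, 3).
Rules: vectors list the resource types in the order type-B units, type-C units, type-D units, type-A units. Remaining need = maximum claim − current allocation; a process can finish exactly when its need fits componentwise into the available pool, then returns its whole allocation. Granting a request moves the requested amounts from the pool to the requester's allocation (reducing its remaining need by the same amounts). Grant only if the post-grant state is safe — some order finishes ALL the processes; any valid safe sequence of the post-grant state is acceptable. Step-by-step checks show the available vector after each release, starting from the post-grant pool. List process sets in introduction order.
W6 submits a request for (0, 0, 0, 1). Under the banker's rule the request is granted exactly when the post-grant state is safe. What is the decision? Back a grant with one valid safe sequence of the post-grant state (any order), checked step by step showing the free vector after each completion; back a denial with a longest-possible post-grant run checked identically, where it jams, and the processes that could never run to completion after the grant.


DENY. Granting would leave the state unsafe.
Key observation: after W1, W2, W8 the pool peaks at (2, 6, 5, 4), and each blocked process is short somewhere: W4 on type-A units; W6 on type-B units; W5 on type-C units, type-A units.
Pretend the grant happened; the run W1, W2, W8 goes as far as possible. Walking it through:
  pool = (0, 3, 2, 2)
  run W1 (needs (0, 2, 1, 2), free (0, 3, 2, 2)); after release of (0, 2, 1, 1) the pool is (0, 5, 3, 3)
  run W2 (needs (0, 4, 2, 3), free (0, 5, 3, 3)); after release of (2, 1, 1, 1) the pool is (2, 6, 4, 4)
  run W8 (needs (0, 0, 3, 4), free (2, 6, 4, 4)); after release of (0, 0, 1, 0) the pool is (2, 6, 5, 4)
  W4 still needs (2, 5, 5, 5) but only (2, 6, 5, 4) is free — short on type-A units
  W6 still needs (3, 6, 3, 3) but only (2, 6, 5, 4) is free — short on type-B units
  W5 still needs (2, 8, 3, 6) but only (2, 6, 5, 4) is free — short on type-C units and type-A units
Post-grant, the permanently blocked set is W4, W6 and W5.


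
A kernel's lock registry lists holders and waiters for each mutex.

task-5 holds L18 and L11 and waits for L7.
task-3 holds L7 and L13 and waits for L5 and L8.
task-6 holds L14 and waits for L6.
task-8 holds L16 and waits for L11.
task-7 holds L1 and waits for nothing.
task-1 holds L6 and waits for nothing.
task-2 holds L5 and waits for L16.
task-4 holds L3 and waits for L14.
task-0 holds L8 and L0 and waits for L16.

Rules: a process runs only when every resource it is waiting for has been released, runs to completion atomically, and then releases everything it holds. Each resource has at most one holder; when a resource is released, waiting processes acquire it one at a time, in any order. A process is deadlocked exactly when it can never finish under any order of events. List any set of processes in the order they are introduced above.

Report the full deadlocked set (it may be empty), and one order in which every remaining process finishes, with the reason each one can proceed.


Deadlocked: task-5, task-3, task-8, task-2 and task-0.
Key observation: the cycle task-5 -> task-3 -> task-2 -> task-8 -> task-5 can never break — each member waits on the next; task-0 is caught in further circular waits.
The rest can finish in the order task-1, task-7, task-6, task-4.
Check, step by step:
  task-1: no waits; runs immediately, freeing L6
  task-7: no waits; runs immediately, freeing L1
  run task-6 (all its waits — L6 — are resolved); releases L14
  run task-4 (all its waits — L14 — are resolved); releases L3


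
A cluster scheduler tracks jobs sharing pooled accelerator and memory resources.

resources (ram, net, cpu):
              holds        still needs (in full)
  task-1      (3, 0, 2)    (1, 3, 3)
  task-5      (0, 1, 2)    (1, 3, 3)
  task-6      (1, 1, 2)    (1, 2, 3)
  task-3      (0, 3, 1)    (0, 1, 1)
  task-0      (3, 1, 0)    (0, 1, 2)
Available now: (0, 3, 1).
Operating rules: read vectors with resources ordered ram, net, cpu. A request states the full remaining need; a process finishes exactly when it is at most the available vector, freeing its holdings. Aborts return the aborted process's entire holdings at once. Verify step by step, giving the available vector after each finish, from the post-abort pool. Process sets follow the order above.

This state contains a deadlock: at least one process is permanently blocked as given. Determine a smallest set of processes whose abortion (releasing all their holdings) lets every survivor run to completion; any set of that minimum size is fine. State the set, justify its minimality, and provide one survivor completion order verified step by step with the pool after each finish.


Minimum abort set: task-6.
Key observation: the returned (1, 1, 2) from task-6 is what brings task-5 — unrunnable before, under any order — into play at step 1.
No smaller set exists: with zero aborts the deadlock remains.
The survivors complete as task-5, task-1, task-0, task-3. Check, step by step (starting from the post-abort pool):
  pool = (1, 4, 3)
  task-5 needs (1, 3, 3) <= (1, 4, 3) -> finishes; pool += (0, 1, 2) = (1, 5, 5)
  task-1 needs (1, 3, 3) <= (1, 5, 5) -> finishes; pool += (3, 0, 2) = (4, 5, 7)
  task-0 needs (0, 1, 2) <= (4, 5, 7) -> finishes; pool += (3, 1, 0) = (7, 6, 7)
  task-3 needs (0, 1, 1) <= (7, 6, 7) -> finishes; pool += (0, 3, 1) = (7, 9, 8)


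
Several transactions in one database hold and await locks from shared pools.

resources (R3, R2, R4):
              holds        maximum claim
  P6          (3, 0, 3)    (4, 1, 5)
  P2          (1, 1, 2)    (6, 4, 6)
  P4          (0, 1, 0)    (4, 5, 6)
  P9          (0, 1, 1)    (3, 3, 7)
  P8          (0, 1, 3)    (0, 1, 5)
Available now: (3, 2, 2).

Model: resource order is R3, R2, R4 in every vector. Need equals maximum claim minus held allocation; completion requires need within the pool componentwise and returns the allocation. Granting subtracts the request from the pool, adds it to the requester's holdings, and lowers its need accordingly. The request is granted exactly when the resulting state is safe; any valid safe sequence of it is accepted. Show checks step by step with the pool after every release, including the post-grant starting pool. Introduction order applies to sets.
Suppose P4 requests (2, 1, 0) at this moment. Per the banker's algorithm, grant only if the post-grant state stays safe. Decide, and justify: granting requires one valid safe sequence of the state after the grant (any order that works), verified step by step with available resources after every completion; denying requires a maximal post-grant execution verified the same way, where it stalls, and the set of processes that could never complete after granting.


GRANT: granting preserves safety; a valid post-grant sequence is P6, P8, P9, P4, P2.
Key observation: granting shrinks the pool to (1, 1, 2), yet P6 still fits and the chain goes through.
Verifying the post-grant state step by step:
  pool = (1, 1, 2)
  P6 needs (1, 1, 2) <= (1, 1, 2) -> finishes; pool += (3, 0, 3) = (4, 1, 5)
  P8 needs (0, 0, 2) <= (4, 1, 5) -> finishes; pool += (0, 1, 3) = (4, 2, 8)
  P9 needs (3, 2, 6) <= (4, 2, 8) -> finishes; pool += (0, 1, 1) = (4, 3, 9)
  P4 needs (2, 3, 6) <= (4, 3, 9) -> finishes; pool += (2, 2, 0) = (6, 5, 9)
  P2 needs (5, 3, 4) <= (6, 5, 9) -> finishes; pool += (1, 1, 2) = (7, 6, 11)


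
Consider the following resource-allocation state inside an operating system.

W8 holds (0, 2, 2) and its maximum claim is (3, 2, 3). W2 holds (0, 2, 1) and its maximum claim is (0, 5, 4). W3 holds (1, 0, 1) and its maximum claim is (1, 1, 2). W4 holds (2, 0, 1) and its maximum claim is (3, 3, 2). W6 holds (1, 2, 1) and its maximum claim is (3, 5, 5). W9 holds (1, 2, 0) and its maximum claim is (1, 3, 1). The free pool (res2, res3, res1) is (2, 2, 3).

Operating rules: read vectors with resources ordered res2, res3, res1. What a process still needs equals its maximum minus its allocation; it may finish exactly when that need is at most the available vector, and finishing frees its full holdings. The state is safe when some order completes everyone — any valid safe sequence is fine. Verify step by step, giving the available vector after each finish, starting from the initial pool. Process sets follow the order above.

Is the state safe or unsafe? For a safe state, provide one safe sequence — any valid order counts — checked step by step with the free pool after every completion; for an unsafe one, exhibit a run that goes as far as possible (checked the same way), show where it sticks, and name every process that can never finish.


SAFE. One safe sequence: W3, W9, W8, W6, W2, W4.
Key observation: nothing binds to the last unit here — the tightest requested-resource margin is 1, first seen at W3 ((0, 1, 1) against (2, 2, 3)).
Step-by-step check:
  pool = (2, 2, 3)
  W3: need (0, 1, 1) fits (2, 2, 3); releases (1, 0, 1), pool now (3, 2, 4)
  W9: need (0, 1, 1) fits (3, 2, 4); releases (1, 2, 0), pool now (4, 4, 4)
  W8: need (3, 0, 1) fits (4, 4, 4); releases (0, 2, 2), pool now (4, 6, 6)
  W6: need (2, 3, 4) fits (4, 6, 6); releases (1, 2, 1), pool now (5, 8, 7)
  W2: need (0, 3, 3) fits (5, 8, 7); releases (0, 2, 1), pool now (5, 10, 8)
  W4: need (1, 3, 1) fits (5, 10, 8); releases (2, 0, 1), pool now (7, 10, 9)


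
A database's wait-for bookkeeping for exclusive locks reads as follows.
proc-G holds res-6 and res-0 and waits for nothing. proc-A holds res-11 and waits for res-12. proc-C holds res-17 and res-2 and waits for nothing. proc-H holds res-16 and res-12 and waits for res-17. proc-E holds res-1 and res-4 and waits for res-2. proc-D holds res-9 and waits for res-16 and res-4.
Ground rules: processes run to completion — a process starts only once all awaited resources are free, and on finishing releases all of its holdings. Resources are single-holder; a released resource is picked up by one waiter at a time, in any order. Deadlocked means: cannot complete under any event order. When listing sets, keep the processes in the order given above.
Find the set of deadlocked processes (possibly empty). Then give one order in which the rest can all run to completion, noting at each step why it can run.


The deadlocked set is empty.
Key observation: the wait graph is acyclic; completion cascades from the unblocked processes through everyone else.
One completion order for the rest: proc-C, proc-E, proc-G, proc-H, proc-D, proc-A.
Step-by-step check:
  proc-C: no waits; runs immediately, freeing res-17 and res-2
  run proc-E (all its waits — res-2 — are resolved); releases res-1 and res-4
  proc-G: no waits; runs immediately, freeing res-6 and res-0
  run proc-H (all its waits — res-17 — are resolved); releases res-16 and res-12
  run proc-D (all its waits — res-16 and res-4 — are resolved); releases res-9
  run proc-A (all its waits — res-12 — are resolved); releases res-11


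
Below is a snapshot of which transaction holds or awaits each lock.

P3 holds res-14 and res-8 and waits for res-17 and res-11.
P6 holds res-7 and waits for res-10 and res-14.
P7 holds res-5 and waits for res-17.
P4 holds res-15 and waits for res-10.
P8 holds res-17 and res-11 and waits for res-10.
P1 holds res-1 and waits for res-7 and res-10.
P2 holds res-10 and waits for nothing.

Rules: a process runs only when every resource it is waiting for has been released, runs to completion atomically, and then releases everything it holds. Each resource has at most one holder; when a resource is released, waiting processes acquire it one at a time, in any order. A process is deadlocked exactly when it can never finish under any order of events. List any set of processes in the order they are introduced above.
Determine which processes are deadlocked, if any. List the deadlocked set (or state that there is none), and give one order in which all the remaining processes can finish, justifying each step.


Nothing here is deadlocked.
Key observation: the waits form no ring: some process can always run, and its releases unblock the others one by one.
The rest can finish in the order P2, P4, P8, P3, P6, P7, P1.
Check, step by step:
  P2 waits on nothing -> runs at once and releases res-10
  P4: everything it awaited (res-10) is free; runs, freeing res-15
  P8: everything it awaited (res-10) is free; runs, freeing res-17 and res-11
  P3: everything it awaited (res-17 and res-11) is free; runs, freeing res-14 and res-8
  P6: everything it awaited (res-10 and res-14) is free; runs, freeing res-7
  P7: everything it awaited (res-17) is free; runs, freeing res-5
  P1: everything it awaited (res-7 and res-10) is free; runs, freeing res-1


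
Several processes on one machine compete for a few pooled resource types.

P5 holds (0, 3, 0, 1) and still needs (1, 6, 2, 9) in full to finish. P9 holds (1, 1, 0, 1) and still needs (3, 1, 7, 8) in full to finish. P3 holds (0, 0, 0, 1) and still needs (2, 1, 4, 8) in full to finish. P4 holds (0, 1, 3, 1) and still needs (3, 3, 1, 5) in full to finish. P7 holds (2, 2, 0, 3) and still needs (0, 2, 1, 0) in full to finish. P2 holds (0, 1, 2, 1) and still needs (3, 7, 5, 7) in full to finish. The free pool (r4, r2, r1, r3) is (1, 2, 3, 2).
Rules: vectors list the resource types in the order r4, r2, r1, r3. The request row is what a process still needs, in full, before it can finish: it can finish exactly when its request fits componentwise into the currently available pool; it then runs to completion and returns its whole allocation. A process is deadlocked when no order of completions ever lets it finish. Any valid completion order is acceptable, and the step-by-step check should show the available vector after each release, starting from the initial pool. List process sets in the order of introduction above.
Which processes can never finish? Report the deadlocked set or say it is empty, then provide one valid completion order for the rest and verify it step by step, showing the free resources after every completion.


The deadlocked set is P5, P9, P3 and P2.
Key observation: once P7, P4 finish, the pool peaks at (3, 5, 6, 6) — and every remaining process still needs more r3 than that.
The rest can finish in the order P7, P4. Verifying each step:
  pool = (1, 2, 3, 2)
  P7: need (0, 2, 1, 0) fits (1, 2, 3, 2); releases (2, 2, 0, 3), pool now (3, 4, 3, 5)
  P4: need (3, 3, 1, 5) fits (3, 4, 3, 5); releases (0, 1, 3, 1), pool now (3, 5, 6, 6)
The stuck group stays short no matter what:
  P5 still needs (1, 6, 2, 9) but only (3, 5, 6, 6) is free — short on r2 and r3
  P9 still needs (3, 1, 7, 8) but only (3, 5, 6, 6) is free — short on r1 and r3
  P3 still needs (2, 1, 4, 8) but only (3, 5, 6, 6) is free — short on r3
  P2 still needs (3, 7, 5, 7) but only (3, 5, 6, 6) is free — short on r2 and r3


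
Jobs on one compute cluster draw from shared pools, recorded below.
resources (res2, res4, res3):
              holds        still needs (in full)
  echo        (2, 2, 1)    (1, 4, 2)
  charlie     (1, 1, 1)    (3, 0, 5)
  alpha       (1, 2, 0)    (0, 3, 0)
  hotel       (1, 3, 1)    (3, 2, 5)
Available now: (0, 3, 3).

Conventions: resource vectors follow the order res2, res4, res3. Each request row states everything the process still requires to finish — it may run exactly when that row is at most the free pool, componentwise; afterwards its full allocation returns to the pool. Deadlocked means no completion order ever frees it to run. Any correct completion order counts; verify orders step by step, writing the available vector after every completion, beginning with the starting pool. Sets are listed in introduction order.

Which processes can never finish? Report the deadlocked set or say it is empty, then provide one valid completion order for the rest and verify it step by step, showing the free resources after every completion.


The deadlocked set is charlie and hotel.
Key observation: once alpha, echo finish, the pool peaks at (3, 7, 4) — and every remaining process still needs more res3 than that.
A valid finishing order for the others: alpha, echo. Check, step by step:
  pool = (0, 3, 3)
  run alpha (needs (0, 3, 0), free (0, 3, 3)); after release of (1, 2, 0) the pool is (1, 5, 3)
  run echo (needs (1, 4, 2), free (1, 5, 3)); after release of (2, 2, 1) the pool is (3, 7, 4)
None of the blocked processes ever fits:
  charlie cannot run: need (3, 0, 5) vs free (3, 7, 4) (insufficient res3)
  hotel cannot run: need (3, 2, 5) vs free (3, 7, 4) (insufficient res3)


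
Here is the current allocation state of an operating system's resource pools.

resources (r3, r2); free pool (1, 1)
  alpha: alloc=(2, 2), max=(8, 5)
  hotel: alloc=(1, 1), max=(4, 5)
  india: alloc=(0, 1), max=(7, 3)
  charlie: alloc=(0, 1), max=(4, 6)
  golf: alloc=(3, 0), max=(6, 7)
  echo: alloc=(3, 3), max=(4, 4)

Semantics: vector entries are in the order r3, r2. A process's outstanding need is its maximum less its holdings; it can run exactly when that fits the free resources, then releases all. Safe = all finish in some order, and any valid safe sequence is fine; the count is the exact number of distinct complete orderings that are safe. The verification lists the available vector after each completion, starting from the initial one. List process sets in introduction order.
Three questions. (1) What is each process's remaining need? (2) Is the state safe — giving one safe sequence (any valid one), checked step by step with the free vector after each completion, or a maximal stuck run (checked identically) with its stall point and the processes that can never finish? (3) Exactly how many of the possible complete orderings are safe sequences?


(1) Outstanding need per process (order r3, r2):
  alpha: (6, 3)
  hotel: (3, 4)
  india: (7, 2)
  charlie: (4, 5)
  golf: (3, 7)
  echo: (1, 1)
(2) UNSAFE — no complete ordering exists.
Key observation: after echo, hotel, charlie the pool peaks at (5, 6), and each blocked process is short somewhere: alpha on r3; india on r3; golf on r2.
The run echo, hotel, charlie cannot be extended any further. Verifying each step:
  pool = (1, 1)
  echo needs (1, 1) <= (1, 1) -> finishes; pool += (3, 3) = (4, 4)
  hotel needs (3, 4) <= (4, 4) -> finishes; pool += (1, 1) = (5, 5)
  charlie needs (4, 5) <= (5, 5) -> finishes; pool += (0, 1) = (5, 6)
  alpha cannot run: need (6, 3) vs free (5, 6) (insufficient r3)
  india cannot run: need (7, 2) vs free (5, 6) (insufficient r3)
  golf cannot run: need (3, 7) vs free (5, 6) (insufficient r2)
Permanently blocked: alpha, india and golf.
(3) The exact count: 0 of the possible complete orderings are safe sequences.


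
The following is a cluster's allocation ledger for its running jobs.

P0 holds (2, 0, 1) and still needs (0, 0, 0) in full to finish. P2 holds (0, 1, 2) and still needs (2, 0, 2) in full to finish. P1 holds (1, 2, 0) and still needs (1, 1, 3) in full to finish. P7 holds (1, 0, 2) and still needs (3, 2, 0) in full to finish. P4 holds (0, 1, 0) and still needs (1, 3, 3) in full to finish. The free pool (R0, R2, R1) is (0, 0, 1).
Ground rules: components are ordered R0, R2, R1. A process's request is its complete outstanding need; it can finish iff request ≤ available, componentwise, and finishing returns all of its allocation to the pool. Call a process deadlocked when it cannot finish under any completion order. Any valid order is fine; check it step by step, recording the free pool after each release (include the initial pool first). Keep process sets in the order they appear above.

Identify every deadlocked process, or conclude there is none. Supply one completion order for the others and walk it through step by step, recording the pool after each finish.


Nothing here is deadlocked.
Key observation: P0 fits the free pool immediately, and its release cascades until everyone finishes.
A valid finishing order for the others: P0, P2, P1, P7, P4. Step-by-step check:
  pool = (0, 0, 1)
  P0 needs (0, 0, 0) <= (0, 0, 1) -> finishes; pool += (2, 0, 1) = (2, 0, 2)
  P2 needs (2, 0, 2) <= (2, 0, 2) -> finishes; pool += (0, 1, 2) = (2, 1, 4)
  P1 needs (1, 1, 3) <= (2, 1, 4) -> finishes; pool += (1, 2, 0) = (3, 3, 4)
  P7 needs (3, 2, 0) <= (3, 3, 4) -> finishes; pool += (1, 0, 2) = (4, 3, 6)
  P4 needs (1, 3, 3) <= (4, 3, 6) -> finishes; pool += (0, 1, 0) = (4, 4, 6)


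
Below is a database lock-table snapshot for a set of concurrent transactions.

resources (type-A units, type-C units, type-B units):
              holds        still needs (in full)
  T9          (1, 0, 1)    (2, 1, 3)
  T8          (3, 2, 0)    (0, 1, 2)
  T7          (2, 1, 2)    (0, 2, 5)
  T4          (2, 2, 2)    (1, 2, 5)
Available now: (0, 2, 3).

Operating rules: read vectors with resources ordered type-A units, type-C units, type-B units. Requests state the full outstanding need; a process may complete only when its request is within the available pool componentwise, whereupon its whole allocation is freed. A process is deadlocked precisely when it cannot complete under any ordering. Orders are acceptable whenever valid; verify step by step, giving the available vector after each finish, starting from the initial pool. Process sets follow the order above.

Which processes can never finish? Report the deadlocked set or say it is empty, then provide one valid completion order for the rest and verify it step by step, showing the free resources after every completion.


Deadlocked: T7 and T4.
Key observation: the pool after T8, T9 is (4, 4, 4); every surviving request exceeds it in type-B units, so progress ends there.
One completion order for the rest: T8, T9. Check, step by step:
  pool = (0, 2, 3)
  T8 needs (0, 1, 2) <= (0, 2, 3) -> finishes; pool += (3, 2, 0) = (3, 4, 3)
  T9 needs (2, 1, 3) <= (3, 4, 3) -> finishes; pool += (1, 0, 1) = (4, 4, 4)
The blocked processes can never fit:
  T7 cannot run: need (0, 2, 5) vs free (4, 4, 4) (insufficient type-B units)
  T4 cannot run: need (1, 2, 5) vs free (4, 4, 4) (insufficient type-B units)


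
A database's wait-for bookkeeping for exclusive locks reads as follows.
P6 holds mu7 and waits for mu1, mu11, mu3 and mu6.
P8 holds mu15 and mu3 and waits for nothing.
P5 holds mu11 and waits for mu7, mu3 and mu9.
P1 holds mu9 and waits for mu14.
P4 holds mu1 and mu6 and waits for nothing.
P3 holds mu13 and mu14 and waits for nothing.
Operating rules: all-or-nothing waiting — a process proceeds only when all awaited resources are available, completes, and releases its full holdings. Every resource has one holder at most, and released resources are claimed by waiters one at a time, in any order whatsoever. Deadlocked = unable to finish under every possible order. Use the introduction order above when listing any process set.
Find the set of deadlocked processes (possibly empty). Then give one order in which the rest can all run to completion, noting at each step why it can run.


Deadlocked set: P6 and P5.
Key observation: the knot is the closed ring of waits P6 -> P5 -> P6; no other process is dragged down with it.
A valid finishing order for the others: P8, P4, P3, P1.
Check, step by step:
  P8: no waits; runs immediately, freeing mu15 and mu3
  P4: no waits; runs immediately, freeing mu1 and mu6
  P3: no waits; runs immediately, freeing mu13 and mu14
  run P1 (all its waits — mu14 — are resolved); releases mu9


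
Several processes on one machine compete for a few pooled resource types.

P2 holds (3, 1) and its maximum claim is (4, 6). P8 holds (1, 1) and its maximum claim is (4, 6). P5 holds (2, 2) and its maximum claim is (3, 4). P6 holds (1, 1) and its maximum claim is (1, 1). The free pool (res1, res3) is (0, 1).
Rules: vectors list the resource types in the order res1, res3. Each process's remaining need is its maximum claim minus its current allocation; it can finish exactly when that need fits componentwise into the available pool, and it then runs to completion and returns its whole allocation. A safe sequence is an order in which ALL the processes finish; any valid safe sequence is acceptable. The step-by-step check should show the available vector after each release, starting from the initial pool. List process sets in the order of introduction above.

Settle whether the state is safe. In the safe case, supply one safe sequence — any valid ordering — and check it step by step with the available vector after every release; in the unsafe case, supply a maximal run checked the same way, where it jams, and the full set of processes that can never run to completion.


UNSAFE.
Key observation: even finishing P6, P5 leaves just (3, 4) free — too little res3 for any of the remaining processes.
A maximal execution: P6, P5 — then nothing else fits. Check, step by step:
  pool = (0, 1)
  P6 needs (0, 0) <= (0, 1) -> finishes; pool += (1, 1) = (1, 2)
  P5 needs (1, 2) <= (1, 2) -> finishes; pool += (2, 2) = (3, 4)
  blocked: P2 wants (1, 5), pool (3, 4) — not enough res3
  blocked: P8 wants (3, 5), pool (3, 4) — not enough res3
Permanently blocked: P2 and P8.


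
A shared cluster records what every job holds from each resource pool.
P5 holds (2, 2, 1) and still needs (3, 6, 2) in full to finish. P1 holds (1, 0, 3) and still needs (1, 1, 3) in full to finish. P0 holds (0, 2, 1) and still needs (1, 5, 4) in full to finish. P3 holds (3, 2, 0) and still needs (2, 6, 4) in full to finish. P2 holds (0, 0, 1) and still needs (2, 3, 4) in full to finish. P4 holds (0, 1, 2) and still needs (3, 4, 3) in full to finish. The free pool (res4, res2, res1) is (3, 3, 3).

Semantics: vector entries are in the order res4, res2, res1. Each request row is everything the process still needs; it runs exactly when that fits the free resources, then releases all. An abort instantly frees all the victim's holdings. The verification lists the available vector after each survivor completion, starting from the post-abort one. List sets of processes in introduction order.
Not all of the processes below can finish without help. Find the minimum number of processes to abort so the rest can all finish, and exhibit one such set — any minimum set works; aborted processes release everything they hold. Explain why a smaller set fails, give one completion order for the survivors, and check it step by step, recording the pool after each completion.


The answer: abort P0.
Key observation: the deadlocked P4 becomes finishable only because P0 released (0, 2, 1); it completes at step 1 below.
Minimality: the empty abort set fails — the state is deadlocked as it stands.
One survivor order: P4, P2, P3, P1, P5. Walking it through (post-abort pool first):
  pool = (3, 5, 4)
  run P4 (needs (3, 4, 3), free (3, 5, 4)); after release of (0, 1, 2) the pool is (3, 6, 6)
  run P2 (needs (2, 3, 4), free (3, 6, 6)); after release of (0, 0, 1) the pool is (3, 6, 7)
  run P3 (needs (2, 6, 4), free (3, 6, 7)); after release of (3, 2, 0) the pool is (6, 8, 7)
  run P1 (needs (1, 1, 3), free (6, 8, 7)); after release of (1, 0, 3) the pool is (7, 8, 10)
  run P5 (needs (3, 6, 2), free (7, 8, 10)); after release of (2, 2, 1) the pool is (9, 10, 11)


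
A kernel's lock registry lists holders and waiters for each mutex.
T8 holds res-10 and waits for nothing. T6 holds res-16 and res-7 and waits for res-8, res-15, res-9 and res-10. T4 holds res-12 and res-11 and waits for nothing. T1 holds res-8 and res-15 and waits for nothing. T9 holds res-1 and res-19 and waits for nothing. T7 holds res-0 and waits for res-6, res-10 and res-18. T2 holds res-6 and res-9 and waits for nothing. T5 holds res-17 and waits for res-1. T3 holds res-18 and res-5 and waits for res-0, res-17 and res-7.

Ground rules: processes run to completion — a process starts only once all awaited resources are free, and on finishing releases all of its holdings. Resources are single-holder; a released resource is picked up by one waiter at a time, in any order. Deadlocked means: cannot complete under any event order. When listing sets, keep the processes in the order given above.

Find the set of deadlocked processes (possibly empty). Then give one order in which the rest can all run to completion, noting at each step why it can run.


Deadlocked: T7 and T3.
Key observation: the wait chain closes on itself along T7 -> T3 -> T7; no other process is dragged down with it.
One completion order for the rest: T8, T1, T9, T5, T4, T2, T6.
Check, step by step:
  T8: no waits; runs immediately, freeing res-10
  T1: no waits; runs immediately, freeing res-8 and res-15
  T9: no waits; runs immediately, freeing res-1 and res-19
  T5 waits on res-1 — all released -> runs and releases res-17
  T4: no waits; runs immediately, freeing res-12 and res-11
  T2: no waits; runs immediately, freeing res-6 and res-9
  T6 waits on res-8, res-15, res-9 and res-10 — all released -> runs and releases res-16 and res-7
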